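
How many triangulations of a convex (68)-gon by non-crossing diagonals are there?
C_66 = 5632681584560312734993915705849145100

These polygon triangulations are counted by the Catalan number C_n = (1/(n + 1)) · C(2n, n). For n = 66: C_66 = (1/67) · C(132, 66) = 377389666165540953244592352291892721700/67 = 5632681584560312734993915705849145100.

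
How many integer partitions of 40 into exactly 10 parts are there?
p(40, 10 parts) = 3590

Partitions of n into exactly k parts are in bijection with partitions of n − k into at most k parts (subtract 1 from each part). So p(40, exactly 10) = p(30, parts ≤ 10). Computing via the recurrence p(m, j) = p(m, j−1) + p(m−j, j) gives 3590.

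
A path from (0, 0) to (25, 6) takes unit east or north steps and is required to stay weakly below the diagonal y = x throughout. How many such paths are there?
Number of paths = 566370

By the reflection principle (André's argument), the number of monotone paths to (25, 6) with n ≤ m that never go above y = x is C(31, 25) − C(31, 26) = 736281 − 169911 = 566370.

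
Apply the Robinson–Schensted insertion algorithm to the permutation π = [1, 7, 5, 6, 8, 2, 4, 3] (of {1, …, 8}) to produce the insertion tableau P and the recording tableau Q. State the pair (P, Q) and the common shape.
P = [1, 2, 3, 8] / [4, 6] / [5] / [7];  Q = [1, 2, 4, 5] / [3, 7] / [6] / [8];  common shape = (4, 2, 1, 1)

Row-insert the values π_1, π_2, … into P one at a time, bumping the leftmost entry strictly greater than the inserted value down to the next row. The recording tableau Q records, in position (i, j), the step at which that cell was added to P.
  Insert 1 (step 1): P = [1];  Q = [1]
  Insert 7 (step 2): P = [1, 7];  Q = [1, 2]
  Insert 5 (step 3): P = [1, 5] / [7];  Q = [1, 2] / [3]
  Insert 6 (step 4): P = [1, 5, 6] / [7];  Q = [1, 2, 4] / [3]
  Insert 8 (step 5): P = [1, 5, 6, 8] / [7];  Q = [1, 2, 4, 5] / [3]
  Insert 2 (step 6): P = [1, 2, 6, 8] / [5] / [7];  Q = [1, 2, 4, 5] / [3] / [6]
  Insert 4 (step 7): P = [1, 2, 4, 8] / [5, 6] / [7];  Q = [1, 2, 4, 5] / [3, 7] / [6]
  Insert 3 (step 8): P = [1, 2, 3, 8] / [4, 6] / [5] / [7];  Q = [1, 2, 4, 5] / [3, 7] / [6] / [8]
Final shape: (4, 2, 1, 1).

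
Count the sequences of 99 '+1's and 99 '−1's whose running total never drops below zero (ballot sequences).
C_99 = 227508830794229349661819540395688853956041682601541047340

These ballot sequences are counted by the Catalan number C_n = (1/(n + 1)) · C(2n, n). For n = 99: C_99 = (1/100) · C(198, 99) = 22750883079422934966181954039568885395604168260154104734000/100 = 227508830794229349661819540395688853956041682601541047340.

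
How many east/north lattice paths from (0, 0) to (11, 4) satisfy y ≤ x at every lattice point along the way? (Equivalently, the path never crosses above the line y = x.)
Number of paths = 910

By the reflection principle (André's argument), the number of monotone paths to (11, 4) with n ≤ m that never go above y = x is C(15, 11) − C(15, 12) = 1365 − 455 = 910.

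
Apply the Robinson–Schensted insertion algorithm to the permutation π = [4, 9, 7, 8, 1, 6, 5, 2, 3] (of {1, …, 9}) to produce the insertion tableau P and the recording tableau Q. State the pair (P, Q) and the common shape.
P = [1, 2, 3] / [4, 5, 8] / [6] / [7] / [9];  Q = [1, 2, 4] / [3, 6, 9] / [5] / [7] / [8];  common shape = (3, 3, 1, 1, 1)

Row-insert the values π_1, π_2, … into P one at a time, bumping the leftmost entry strictly greater than the inserted value down to the next row. The recording tableau Q records, in position (i, j), the step at which that cell was added to P.
  Insert 4 (step 1): P = [4];  Q = [1]
  Insert 9 (step 2): P = [4, 9];  Q = [1, 2]
  Insert 7 (step 3): P = [4, 7] / [9];  Q = [1, 2] / [3]
  Insert 8 (step 4): P = [4, 7, 8] / [9];  Q = [1, 2, 4] / [3]
  Insert 1 (step 5): P = [1, 7, 8] / [4] / [9];  Q = [1, 2, 4] / [3] / [5]
  Insert 6 (step 6): P = [1, 6, 8] / [4, 7] / [9];  Q = [1, 2, 4] / [3, 6] / [5]
  Insert 5 (step 7): P = [1, 5, 8] / [4, 6] / [7] / [9];  Q = [1, 2, 4] / [3, 6] / [5] / [7]
  Insert 2 (step 8): P = [1, 2, 8] / [4, 5] / [6] / [7] / [9];  Q = [1, 2, 4] / [3, 6] / [5] / [7] / [8]
  Insert 3 (step 9): P = [1, 2, 3] / [4, 5, 8] / [6] / [7] / [9];  Q = [1, 2, 4] / [3, 6, 9] / [5] / [7] / [8]
Final shape: (3, 3, 1, 1, 1).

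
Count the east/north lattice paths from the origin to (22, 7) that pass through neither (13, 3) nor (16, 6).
Number of paths = 716489

Inclusion–exclusion. Total paths: C(29, 22) = 1560780. Through P₁: C(16, 13)·C(13, 9) = 400400. Through P₂: C(22, 16)·C(7, 6) = 522291. Since P₁ is strictly southwest of P₂, a monotone path through both must visit P₁ then P₂; paths through both = C(16, 13)·C(6, 3)·C(7, 6) = 78400. Avoid both = 1560780 − 400400 − 522291 + 78400 = 716489.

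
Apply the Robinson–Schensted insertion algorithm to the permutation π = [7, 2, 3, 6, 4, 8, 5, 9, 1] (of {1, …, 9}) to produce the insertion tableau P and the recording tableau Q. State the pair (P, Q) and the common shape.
P = [1, 3, 4, 5, 9] / [2, 8] / [6] / [7];  Q = [1, 3, 4, 6, 8] / [2, 7] / [5] / [9];  common shape = (5, 2, 1, 1)

Row-insert the values π_1, π_2, … into P one at a time, bumping the leftmost entry strictly greater than the inserted value down to the next row. The recording tableau Q records, in position (i, j), the step at which that cell was added to P.
  Insert 7 (step 1): P = [7];  Q = [1]
  Insert 2 (step 2): P = [2] / [7];  Q = [1] / [2]
  Insert 3 (step 3): P = [2, 3] / [7];  Q = [1, 3] / [2]
  Insert 6 (step 4): P = [2, 3, 6] / [7];  Q = [1, 3, 4] / [2]
  Insert 4 (step 5): P = [2, 3, 4] / [6] / [7];  Q = [1, 3, 4] / [2] / [5]
  Insert 8 (step 6): P = [2, 3, 4, 8] / [6] / [7];  Q = [1, 3, 4, 6] / [2] / [5]
  Insert 5 (step 7): P = [2, 3, 4, 5] / [6, 8] / [7];  Q = [1, 3, 4, 6] / [2, 7] / [5]
  Insert 9 (step 8): P = [2, 3, 4, 5, 9] / [6, 8] / [7];  Q = [1, 3, 4, 6, 8] / [2, 7] / [5]
  Insert 1 (step 9): P = [1, 3, 4, 5, 9] / [2, 8] / [6] / [7];  Q = [1, 3, 4, 6, 8] / [2, 7] / [5] / [9]
Final shape: (5, 2, 1, 1).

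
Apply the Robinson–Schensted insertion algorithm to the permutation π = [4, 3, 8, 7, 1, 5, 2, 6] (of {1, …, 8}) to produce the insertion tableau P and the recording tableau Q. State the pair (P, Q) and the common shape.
P = [1, 2, 6] / [3, 5] / [4, 7] / [8];  Q = [1, 3, 8] / [2, 4] / [5, 6] / [7];  common shape = (3, 2, 2, 1)

Row-insert the values π_1, π_2, … into P one at a time, bumping the leftmost entry strictly greater than the inserted value down to the next row. The recording tableau Q records, in position (i, j), the step at which that cell was added to P.
  Insert 4 (step 1): P = [4];  Q = [1]
  Insert 3 (step 2): P = [3] / [4];  Q = [1] / [2]
  Insert 8 (step 3): P = [3, 8] / [4];  Q = [1, 3] / [2]
  Insert 7 (step 4): P = [3, 7] / [4, 8];  Q = [1, 3] / [2, 4]
  Insert 1 (step 5): P = [1, 7] / [3, 8] / [4];  Q = [1, 3] / [2, 4] / [5]
  Insert 5 (step 6): P = [1, 5] / [3, 7] / [4, 8];  Q = [1, 3] / [2, 4] / [5, 6]
  Insert 2 (step 7): P = [1, 2] / [3, 5] / [4, 7] / [8];  Q = [1, 3] / [2, 4] / [5, 6] / [7]
  Insert 6 (step 8): P = [1, 2, 6] / [3, 5] / [4, 7] / [8];  Q = [1, 3, 8] / [2, 4] / [5, 6] / [7]
Final shape: (3, 2, 2, 1).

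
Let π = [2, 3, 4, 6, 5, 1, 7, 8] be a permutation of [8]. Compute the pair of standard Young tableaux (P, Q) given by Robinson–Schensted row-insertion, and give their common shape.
P = [1, 3, 4, 5, 7, 8] / [2] / [6];  Q = [1, 2, 3, 4, 7, 8] / [5] / [6];  common shape = (6, 1, 1)

Row-insert the values π_1, π_2, … into P one at a time, bumping the leftmost entry strictly greater than the inserted value down to the next row. The recording tableau Q records, in position (i, j), the step at which that cell was added to P.
  Insert 2 (step 1): P = [2];  Q = [1]
  Insert 3 (step 2): P = [2, 3];  Q = [1, 2]
  Insert 4 (step 3): P = [2, 3, 4];  Q = [1, 2, 3]
  Insert 6 (step 4): P = [2, 3, 4, 6];  Q = [1, 2, 3, 4]
  Insert 5 (step 5): P = [2, 3, 4, 5] / [6];  Q = [1, 2, 3, 4] / [5]
  Insert 1 (step 6): P = [1, 3, 4, 5] / [2] / [6];  Q = [1, 2, 3, 4] / [5] / [6]
  Insert 7 (step 7): P = [1, 3, 4, 5, 7] / [2] / [6];  Q = [1, 2, 3, 4, 7] / [5] / [6]
  Insert 8 (step 8): P = [1, 3, 4, 5, 7, 8] / [2] / [6];  Q = [1, 2, 3, 4, 7, 8] / [5] / [6]
Final shape: (6, 1, 1).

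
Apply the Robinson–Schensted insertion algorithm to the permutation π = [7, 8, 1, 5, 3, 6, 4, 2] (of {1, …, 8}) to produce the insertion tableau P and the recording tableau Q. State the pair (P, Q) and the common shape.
P = [1, 2, 4] / [3, 6] / [5, 8] / [7];  Q = [1, 2, 6] / [3, 4] / [5, 7] / [8];  common shape = (3, 2, 2, 1)

Row-insert the values π_1, π_2, … into P one at a time, bumping the leftmost entry strictly greater than the inserted value down to the next row. The recording tableau Q records, in position (i, j), the step at which that cell was added to P.
  Insert 7 (step 1): P = [7];  Q = [1]
  Insert 8 (step 2): P = [7, 8];  Q = [1, 2]
  Insert 1 (step 3): P = [1, 8] / [7];  Q = [1, 2] / [3]
  Insert 5 (step 4): P = [1, 5] / [7, 8];  Q = [1, 2] / [3, 4]
  Insert 3 (step 5): P = [1, 3] / [5, 8] / [7];  Q = [1, 2] / [3, 4] / [5]
  Insert 6 (step 6): P = [1, 3, 6] / [5, 8] / [7];  Q = [1, 2, 6] / [3, 4] / [5]
  Insert 4 (step 7): P = [1, 3, 4] / [5, 6] / [7, 8];  Q = [1, 2, 6] / [3, 4] / [5, 7]
  Insert 2 (step 8): P = [1, 2, 4] / [3, 6] / [5, 8] / [7];  Q = [1, 2, 6] / [3, 4] / [5, 7] / [8]
Final shape: (3, 2, 2, 1).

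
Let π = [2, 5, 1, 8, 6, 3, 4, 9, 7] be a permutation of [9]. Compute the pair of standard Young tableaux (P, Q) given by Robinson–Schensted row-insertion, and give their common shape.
P = [1, 3, 4, 7] / [2, 5, 6, 9] / [8];  Q = [1, 2, 4, 8] / [3, 5, 7, 9] / [6];  common shape = (4, 4, 1)

Row-insert the values π_1, π_2, … into P one at a time, bumping the leftmost entry strictly greater than the inserted value down to the next row. The recording tableau Q records, in position (i, j), the step at which that cell was added to P.
  Insert 2 (step 1): P = [2];  Q = [1]
  Insert 5 (step 2): P = [2, 5];  Q = [1, 2]
  Insert 1 (step 3): P = [1, 5] / [2];  Q = [1, 2] / [3]
  Insert 8 (step 4): P = [1, 5, 8] / [2];  Q = [1, 2, 4] / [3]
  Insert 6 (step 5): P = [1, 5, 6] / [2, 8];  Q = [1, 2, 4] / [3, 5]
  Insert 3 (step 6): P = [1, 3, 6] / [2, 5] / [8];  Q = [1, 2, 4] / [3, 5] / [6]
  Insert 4 (step 7): P = [1, 3, 4] / [2, 5, 6] / [8];  Q = [1, 2, 4] / [3, 5, 7] / [6]
  Insert 9 (step 8): P = [1, 3, 4, 9] / [2, 5, 6] / [8];  Q = [1, 2, 4, 8] / [3, 5, 7] / [6]
  Insert 7 (step 9): P = [1, 3, 4, 7] / [2, 5, 6, 9] / [8];  Q = [1, 2, 4, 8] / [3, 5, 7, 9] / [6]
Final shape: (4, 4, 1).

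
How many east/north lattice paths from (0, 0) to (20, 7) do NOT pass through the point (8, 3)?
Number of paths = 587730

Total paths from (0, 0) to (20, 7): C(27, 20) = 888030. Paths through (8, 3): (paths (0, 0) → (8, 3)) × (paths (8, 3) → (20, 7)) = C(11, 8) · C(16, 12) = 165 · 1820 = 300300. Avoidance count = 888030 − 300300 = 587730.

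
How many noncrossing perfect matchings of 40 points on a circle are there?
C_20 = 6564120420

These noncrossing handshakes are counted by the Catalan number C_n = (1/(n + 1)) · C(2n, n). For n = 20: C_20 = (1/21) · C(40, 20) = 137846528820/21 = 6564120420.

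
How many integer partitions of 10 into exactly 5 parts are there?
p(10, 5 parts) = 7

Partitions of n into exactly k parts ↔ partitions of n − k into at most k parts (subtract 1 from each part). For n = 10, k = 5, the partitions are: 6+1+1+1+1, 5+2+1+1+1, 4+3+1+1+1, 4+2+2+1+1, 3+3+2+1+1, 3+2+2+2+1, 2+2+2+2+2. Count = 7.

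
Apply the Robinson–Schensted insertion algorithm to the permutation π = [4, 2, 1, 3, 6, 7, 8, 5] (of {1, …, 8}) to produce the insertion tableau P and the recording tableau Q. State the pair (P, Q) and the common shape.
P = [1, 3, 5, 7, 8] / [2, 6] / [4];  Q = [1, 4, 5, 6, 7] / [2, 8] / [3];  common shape = (5, 2, 1)

Row-insert the values π_1, π_2, … into P one at a time, bumping the leftmost entry strictly greater than the inserted value down to the next row. The recording tableau Q records, in position (i, j), the step at which that cell was added to P.
  Insert 4 (step 1): P = [4];  Q = [1]
  Insert 2 (step 2): P = [2] / [4];  Q = [1] / [2]
  Insert 1 (step 3): P = [1] / [2] / [4];  Q = [1] / [2] / [3]
  Insert 3 (step 4): P = [1, 3] / [2] / [4];  Q = [1, 4] / [2] / [3]
  Insert 6 (step 5): P = [1, 3, 6] / [2] / [4];  Q = [1, 4, 5] / [2] / [3]
  Insert 7 (step 6): P = [1, 3, 6, 7] / [2] / [4];  Q = [1, 4, 5, 6] / [2] / [3]
  Insert 8 (step 7): P = [1, 3, 6, 7, 8] / [2] / [4];  Q = [1, 4, 5, 6, 7] / [2] / [3]
  Insert 5 (step 8): P = [1, 3, 5, 7, 8] / [2, 6] / [4];  Q = [1, 4, 5, 6, 7] / [2, 8] / [3]
Final shape: (5, 2, 1).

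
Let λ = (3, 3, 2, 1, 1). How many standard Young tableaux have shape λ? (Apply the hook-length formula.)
# SYT of shape (3, 3, 2, 1, 1) = 450

Hook-length formula: f^λ = n! / Π hook(c), product over all cells c of the Young diagram. For λ = (3, 3, 2, 1, 1), n = 10 boxes. Hook lengths by row (left-to-right, top-to-bottom): [7, 4, 2]; [6, 3, 1]; [4, 1]; [2]; [1]. Product of hooks = 8064. So f^λ = 10! / 8064 = 3628800 / 8064 = 450.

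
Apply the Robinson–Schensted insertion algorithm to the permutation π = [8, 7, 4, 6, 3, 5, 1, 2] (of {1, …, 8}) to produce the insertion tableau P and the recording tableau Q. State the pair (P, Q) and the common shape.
P = [1, 2] / [3, 5] / [4, 6] / [7] / [8];  Q = [1, 4] / [2, 6] / [3, 8] / [5] / [7];  common shape = (2, 2, 2, 1, 1)

Row-insert the values π_1, π_2, … into P one at a time, bumping the leftmost entry strictly greater than the inserted value down to the next row. The recording tableau Q records, in position (i, j), the step at which that cell was added to P.
  Insert 8 (step 1): P = [8];  Q = [1]
  Insert 7 (step 2): P = [7] / [8];  Q = [1] / [2]
  Insert 4 (step 3): P = [4] / [7] / [8];  Q = [1] / [2] / [3]
  Insert 6 (step 4): P = [4, 6] / [7] / [8];  Q = [1, 4] / [2] / [3]
  Insert 3 (step 5): P = [3, 6] / [4] / [7] / [8];  Q = [1, 4] / [2] / [3] / [5]
  Insert 5 (step 6): P = [3, 5] / [4, 6] / [7] / [8];  Q = [1, 4] / [2, 6] / [3] / [5]
  Insert 1 (step 7): P = [1, 5] / [3, 6] / [4] / [7] / [8];  Q = [1, 4] / [2, 6] / [3] / [5] / [7]
  Insert 2 (step 8): P = [1, 2] / [3, 5] / [4, 6] / [7] / [8];  Q = [1, 4] / [2, 6] / [3, 8] / [5] / [7]
Final shape: (2, 2, 2, 1, 1).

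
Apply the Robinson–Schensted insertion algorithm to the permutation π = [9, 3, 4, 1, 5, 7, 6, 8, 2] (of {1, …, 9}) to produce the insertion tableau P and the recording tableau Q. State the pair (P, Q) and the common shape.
P = [1, 2, 5, 6, 8] / [3, 4] / [7] / [9];  Q = [1, 3, 5, 6, 8] / [2, 7] / [4] / [9];  common shape = (5, 2, 1, 1)

Row-insert the values π_1, π_2, … into P one at a time, bumping the leftmost entry strictly greater than the inserted value down to the next row. The recording tableau Q records, in position (i, j), the step at which that cell was added to P.
  Insert 9 (step 1): P = [9];  Q = [1]
  Insert 3 (step 2): P = [3] / [9];  Q = [1] / [2]
  Insert 4 (step 3): P = [3, 4] / [9];  Q = [1, 3] / [2]
  Insert 1 (step 4): P = [1, 4] / [3] / [9];  Q = [1, 3] / [2] / [4]
  Insert 5 (step 5): P = [1, 4, 5] / [3] / [9];  Q = [1, 3, 5] / [2] / [4]
  Insert 7 (step 6): P = [1, 4, 5, 7] / [3] / [9];  Q = [1, 3, 5, 6] / [2] / [4]
  Insert 6 (step 7): P = [1, 4, 5, 6] / [3, 7] / [9];  Q = [1, 3, 5, 6] / [2, 7] / [4]
  Insert 8 (step 8): P = [1, 4, 5, 6, 8] / [3, 7] / [9];  Q = [1, 3, 5, 6, 8] / [2, 7] / [4]
  Insert 2 (step 9): P = [1, 2, 5, 6, 8] / [3, 4] / [7] / [9];  Q = [1, 3, 5, 6, 8] / [2, 7] / [4] / [9]
Final shape: (5, 2, 1, 1).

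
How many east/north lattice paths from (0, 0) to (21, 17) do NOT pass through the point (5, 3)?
Number of paths = 20637473580

Total paths from (0, 0) to (21, 17): C(38, 21) = 28781143380. Paths through (5, 3): (paths (0, 0) → (5, 3)) × (paths (5, 3) → (21, 17)) = C(8, 5) · C(30, 16) = 56 · 145422675 = 8143669800. Avoidance count = 28781143380 − 8143669800 = 20637473580.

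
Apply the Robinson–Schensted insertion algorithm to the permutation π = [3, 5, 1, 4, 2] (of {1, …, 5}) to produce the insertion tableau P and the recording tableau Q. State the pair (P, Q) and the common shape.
P = [1, 2] / [3, 4] / [5];  Q = [1, 2] / [3, 4] / [5];  common shape = (2, 2, 1)

Row-insert the values π_1, π_2, … into P one at a time, bumping the leftmost entry strictly greater than the inserted value down to the next row. The recording tableau Q records, in position (i, j), the step at which that cell was added to P.
  Insert 3 (step 1): P = [3];  Q = [1]
  Insert 5 (step 2): P = [3, 5];  Q = [1, 2]
  Insert 1 (step 3): P = [1, 5] / [3];  Q = [1, 2] / [3]
  Insert 4 (step 4): P = [1, 4] / [3, 5];  Q = [1, 2] / [3, 4]
  Insert 2 (step 5): P = [1, 2] / [3, 4] / [5];  Q = [1, 2] / [3, 4] / [5]
Final shape: (2, 2, 1).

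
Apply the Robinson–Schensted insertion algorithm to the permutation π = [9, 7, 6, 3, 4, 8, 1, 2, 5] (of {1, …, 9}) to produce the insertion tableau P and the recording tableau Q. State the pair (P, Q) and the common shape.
P = [1, 2, 5] / [3, 4, 8] / [6] / [7] / [9];  Q = [1, 5, 6] / [2, 8, 9] / [3] / [4] / [7];  common shape = (3, 3, 1, 1, 1)

Row-insert the values π_1, π_2, … into P one at a time, bumping the leftmost entry strictly greater than the inserted value down to the next row. The recording tableau Q records, in position (i, j), the step at which that cell was added to P.
  Insert 9 (step 1): P = [9];  Q = [1]
  Insert 7 (step 2): P = [7] / [9];  Q = [1] / [2]
  Insert 6 (step 3): P = [6] / [7] / [9];  Q = [1] / [2] / [3]
  Insert 3 (step 4): P = [3] / [6] / [7] / [9];  Q = [1] / [2] / [3] / [4]
  Insert 4 (step 5): P = [3, 4] / [6] / [7] / [9];  Q = [1, 5] / [2] / [3] / [4]
  Insert 8 (step 6): P = [3, 4, 8] / [6] / [7] / [9];  Q = [1, 5, 6] / [2] / [3] / [4]
  Insert 1 (step 7): P = [1, 4, 8] / [3] / [6] / [7] / [9];  Q = [1, 5, 6] / [2] / [3] / [4] / [7]
  Insert 2 (step 8): P = [1, 2, 8] / [3, 4] / [6] / [7] / [9];  Q = [1, 5, 6] / [2, 8] / [3] / [4] / [7]
  Insert 5 (step 9): P = [1, 2, 5] / [3, 4, 8] / [6] / [7] / [9];  Q = [1, 5, 6] / [2, 8, 9] / [3] / [4] / [7]
Final shape: (3, 3, 1, 1, 1).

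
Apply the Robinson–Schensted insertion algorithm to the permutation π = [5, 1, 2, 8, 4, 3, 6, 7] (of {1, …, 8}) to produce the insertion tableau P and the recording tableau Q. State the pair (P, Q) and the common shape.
P = [1, 2, 3, 6, 7] / [4, 8] / [5];  Q = [1, 3, 4, 7, 8] / [2, 5] / [6];  common shape = (5, 2, 1)

Row-insert the values π_1, π_2, … into P one at a time, bumping the leftmost entry strictly greater than the inserted value down to the next row. The recording tableau Q records, in position (i, j), the step at which that cell was added to P.
  Insert 5 (step 1): P = [5];  Q = [1]
  Insert 1 (step 2): P = [1] / [5];  Q = [1] / [2]
  Insert 2 (step 3): P = [1, 2] / [5];  Q = [1, 3] / [2]
  Insert 8 (step 4): P = [1, 2, 8] / [5];  Q = [1, 3, 4] / [2]
  Insert 4 (step 5): P = [1, 2, 4] / [5, 8];  Q = [1, 3, 4] / [2, 5]
  Insert 3 (step 6): P = [1, 2, 3] / [4, 8] / [5];  Q = [1, 3, 4] / [2, 5] / [6]
  Insert 6 (step 7): P = [1, 2, 3, 6] / [4, 8] / [5];  Q = [1, 3, 4, 7] / [2, 5] / [6]
  Insert 7 (step 8): P = [1, 2, 3, 6, 7] / [4, 8] / [5];  Q = [1, 3, 4, 7, 8] / [2, 5] / [6]
Final shape: (5, 2, 1).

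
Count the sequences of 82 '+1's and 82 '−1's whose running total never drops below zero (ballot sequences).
C_82 = 17526585015616776834735140517915655636396234280

These ballot sequences are counted by the Catalan number C_n = (1/(n + 1)) · C(2n, n). For n = 82: C_82 = (1/83) · C(164, 82) = 1454706556296192477283016662986999417820887445240/83 = 17526585015616776834735140517915655636396234280.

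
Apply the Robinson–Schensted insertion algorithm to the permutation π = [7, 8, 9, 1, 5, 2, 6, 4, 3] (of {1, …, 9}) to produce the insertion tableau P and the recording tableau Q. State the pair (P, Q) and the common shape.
P = [1, 2, 3] / [4, 6, 9] / [5, 8] / [7];  Q = [1, 2, 3] / [4, 5, 7] / [6, 8] / [9];  common shape = (3, 3, 2, 1)

Row-insert the values π_1, π_2, … into P one at a time, bumping the leftmost entry strictly greater than the inserted value down to the next row. The recording tableau Q records, in position (i, j), the step at which that cell was added to P.
  Insert 7 (step 1): P = [7];  Q = [1]
  Insert 8 (step 2): P = [7, 8];  Q = [1, 2]
  Insert 9 (step 3): P = [7, 8, 9];  Q = [1, 2, 3]
  Insert 1 (step 4): P = [1, 8, 9] / [7];  Q = [1, 2, 3] / [4]
  Insert 5 (step 5): P = [1, 5, 9] / [7, 8];  Q = [1, 2, 3] / [4, 5]
  Insert 2 (step 6): P = [1, 2, 9] / [5, 8] / [7];  Q = [1, 2, 3] / [4, 5] / [6]
  Insert 6 (step 7): P = [1, 2, 6] / [5, 8, 9] / [7];  Q = [1, 2, 3] / [4, 5, 7] / [6]
  Insert 4 (step 8): P = [1, 2, 4] / [5, 6, 9] / [7, 8];  Q = [1, 2, 3] / [4, 5, 7] / [6, 8]
  Insert 3 (step 9): P = [1, 2, 3] / [4, 6, 9] / [5, 8] / [7];  Q = [1, 2, 3] / [4, 5, 7] / [6, 8] / [9]
Final shape: (3, 3, 2, 1).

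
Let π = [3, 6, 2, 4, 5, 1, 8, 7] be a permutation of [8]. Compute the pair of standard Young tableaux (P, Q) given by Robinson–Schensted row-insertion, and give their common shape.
P = [1, 4, 5, 7] / [2, 6, 8] / [3];  Q = [1, 2, 5, 7] / [3, 4, 8] / [6];  common shape = (4, 3, 1)

Row-insert the values π_1, π_2, … into P one at a time, bumping the leftmost entry strictly greater than the inserted value down to the next row. The recording tableau Q records, in position (i, j), the step at which that cell was added to P.
  Insert 3 (step 1): P = [3];  Q = [1]
  Insert 6 (step 2): P = [3, 6];  Q = [1, 2]
  Insert 2 (step 3): P = [2, 6] / [3];  Q = [1, 2] / [3]
  Insert 4 (step 4): P = [2, 4] / [3, 6];  Q = [1, 2] / [3, 4]
  Insert 5 (step 5): P = [2, 4, 5] / [3, 6];  Q = [1, 2, 5] / [3, 4]
  Insert 1 (step 6): P = [1, 4, 5] / [2, 6] / [3];  Q = [1, 2, 5] / [3, 4] / [6]
  Insert 8 (step 7): P = [1, 4, 5, 8] / [2, 6] / [3];  Q = [1, 2, 5, 7] / [3, 4] / [6]
  Insert 7 (step 8): P = [1, 4, 5, 7] / [2, 6, 8] / [3];  Q = [1, 2, 5, 7] / [3, 4, 8] / [6]
Final shape: (4, 3, 1).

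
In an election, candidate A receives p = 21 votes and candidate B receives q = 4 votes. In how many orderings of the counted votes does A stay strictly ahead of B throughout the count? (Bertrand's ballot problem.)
Strict-lead orderings = 8602

Total orderings of the 25 votes with 21 for A: C(25, 21) = 12650. By the Bertrand ballot formula (Cycle Lemma / reflection principle), the number of orderings in which A is strictly ahead of B throughout is (p − q)/(p + q) · C(p + q, p) = (21 − 4)/(21 + 4) · 12650 = 8602.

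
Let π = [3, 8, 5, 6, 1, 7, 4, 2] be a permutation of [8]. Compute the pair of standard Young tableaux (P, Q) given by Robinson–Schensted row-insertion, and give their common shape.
P = [1, 2, 6, 7] / [3, 4] / [5] / [8];  Q = [1, 2, 4, 6] / [3, 7] / [5] / [8];  common shape = (4, 2, 1, 1)

Row-insert the values π_1, π_2, … into P one at a time, bumping the leftmost entry strictly greater than the inserted value down to the next row. The recording tableau Q records, in position (i, j), the step at which that cell was added to P.
  Insert 3 (step 1): P = [3];  Q = [1]
  Insert 8 (step 2): P = [3, 8];  Q = [1, 2]
  Insert 5 (step 3): P = [3, 5] / [8];  Q = [1, 2] / [3]
  Insert 6 (step 4): P = [3, 5, 6] / [8];  Q = [1, 2, 4] / [3]
  Insert 1 (step 5): P = [1, 5, 6] / [3] / [8];  Q = [1, 2, 4] / [3] / [5]
  Insert 7 (step 6): P = [1, 5, 6, 7] / [3] / [8];  Q = [1, 2, 4, 6] / [3] / [5]
  Insert 4 (step 7): P = [1, 4, 6, 7] / [3, 5] / [8];  Q = [1, 2, 4, 6] / [3, 7] / [5]
  Insert 2 (step 8): P = [1, 2, 6, 7] / [3, 4] / [5] / [8];  Q = [1, 2, 4, 6] / [3, 7] / [5] / [8]
Final shape: (4, 2, 1, 1).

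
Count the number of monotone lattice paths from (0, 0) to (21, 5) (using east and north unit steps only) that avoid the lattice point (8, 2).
Number of paths = 40580

Total paths from (0, 0) to (21, 5): C(26, 21) = 65780. Paths through (8, 2): (paths (0, 0) → (8, 2)) × (paths (8, 2) → (21, 5)) = C(10, 8) · C(16, 13) = 45 · 560 = 25200. Avoidance count = 65780 − 25200 = 40580.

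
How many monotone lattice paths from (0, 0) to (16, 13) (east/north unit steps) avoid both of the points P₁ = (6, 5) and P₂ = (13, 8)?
Number of paths = 39356919

Inclusion–exclusion. Total paths: C(29, 16) = 67863915. Through P₁: C(11, 6)·C(18, 10) = 20216196. Through P₂: C(21, 13)·C(8, 3) = 11395440. Since P₁ is strictly southwest of P₂, a monotone path through both must visit P₁ then P₂; paths through both = C(11, 6)·C(10, 7)·C(8, 3) = 3104640. Avoid both = 67863915 − 20216196 − 11395440 + 3104640 = 39356919.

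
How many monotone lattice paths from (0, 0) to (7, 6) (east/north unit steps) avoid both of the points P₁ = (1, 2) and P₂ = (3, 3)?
Number of paths = 701

Inclusion–exclusion. Total paths: C(13, 7) = 1716. Through P₁: C(3, 1)·C(10, 6) = 630. Through P₂: C(6, 3)·C(7, 4) = 700. Since P₁ is strictly southwest of P₂, a monotone path through both must visit P₁ then P₂; paths through both = C(3, 1)·C(3, 2)·C(7, 4) = 315. Avoid both = 1716 − 630 − 700 + 315 = 701.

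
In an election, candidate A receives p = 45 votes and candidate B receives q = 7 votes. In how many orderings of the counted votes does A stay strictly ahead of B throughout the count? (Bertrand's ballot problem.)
Strict-lead orderings = 97765640

Total orderings of the 52 votes with 45 for A: C(52, 45) = 133784560. By the Bertrand ballot formula (Cycle Lemma / reflection principle), the number of orderings in which A is strictly ahead of B throughout is (p − q)/(p + q) · C(p + q, p) = (45 − 7)/(45 + 7) · 133784560 = 97765640.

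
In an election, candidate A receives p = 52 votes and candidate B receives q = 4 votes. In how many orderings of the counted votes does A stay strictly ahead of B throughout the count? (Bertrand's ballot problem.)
Strict-lead orderings = 314820

Total orderings of the 56 votes with 52 for A: C(56, 52) = 367290. By the Bertrand ballot formula (Cycle Lemma / reflection principle), the number of orderings in which A is strictly ahead of B throughout is (p − q)/(p + q) · C(p + q, p) = (52 − 4)/(52 + 4) · 367290 = 314820.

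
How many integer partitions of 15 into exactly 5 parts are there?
p(15, 5 parts) = 30

Partitions of n into exactly k parts ↔ partitions of n − k into at most k parts (subtract 1 from each part). For n = 15, k = 5, the partitions are: 11+1+1+1+1, 10+2+1+1+1, 9+3+1+1+1, 9+2+2+1+1, 8+4+1+1+1, 8+3+2+1+1, 8+2+2+2+1, 7+5+1+1+1, 7+4+2+1+1, 7+3+3+1+1, 7+3+2+2+1, 7+2+2+2+2, 6+6+1+1+1, 6+5+2+1+1, 6+4+3+1+1, 6+4+2+2+1, 6+3+3+2+1, 6+3+2+2+2, 5+5+3+1+1, 5+5+2+2+1, 5+4+4+1+1, 5+4+3+2+1, 5+4+2+2+2, 5+3+3+3+1, 5+3+3+2+2, 4+4+4+2+1, 4+4+3+3+1, 4+4+3+2+2, 4+3+3+3+2, 3+3+3+3+3. Count = 30.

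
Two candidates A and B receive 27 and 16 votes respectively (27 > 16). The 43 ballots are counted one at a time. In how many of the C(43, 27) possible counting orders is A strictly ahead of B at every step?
Strict-lead orderings = 67837293986

Total orderings of the 43 votes with 27 for A: C(43, 27) = 265182149218. By the Bertrand ballot formula (Cycle Lemma / reflection principle), the number of orderings in which A is strictly ahead of B throughout is (p − q)/(p + q) · C(p + q, p) = (27 − 16)/(27 + 16) · 265182149218 = 67837293986.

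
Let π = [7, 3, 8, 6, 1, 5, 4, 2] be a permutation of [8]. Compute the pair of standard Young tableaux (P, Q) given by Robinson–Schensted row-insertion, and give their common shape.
P = [1, 2] / [3, 4] / [5, 8] / [6] / [7];  Q = [1, 3] / [2, 4] / [5, 6] / [7] / [8];  common shape = (2, 2, 2, 1, 1)

Row-insert the values π_1, π_2, … into P one at a time, bumping the leftmost entry strictly greater than the inserted value down to the next row. The recording tableau Q records, in position (i, j), the step at which that cell was added to P.
  Insert 7 (step 1): P = [7];  Q = [1]
  Insert 3 (step 2): P = [3] / [7];  Q = [1] / [2]
  Insert 8 (step 3): P = [3, 8] / [7];  Q = [1, 3] / [2]
  Insert 6 (step 4): P = [3, 6] / [7, 8];  Q = [1, 3] / [2, 4]
  Insert 1 (step 5): P = [1, 6] / [3, 8] / [7];  Q = [1, 3] / [2, 4] / [5]
  Insert 5 (step 6): P = [1, 5] / [3, 6] / [7, 8];  Q = [1, 3] / [2, 4] / [5, 6]
  Insert 4 (step 7): P = [1, 4] / [3, 5] / [6, 8] / [7];  Q = [1, 3] / [2, 4] / [5, 6] / [7]
  Insert 2 (step 8): P = [1, 2] / [3, 4] / [5, 8] / [6] / [7];  Q = [1, 3] / [2, 4] / [5, 6] / [7] / [8]
Final shape: (2, 2, 2, 1, 1).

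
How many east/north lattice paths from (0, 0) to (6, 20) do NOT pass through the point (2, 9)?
Number of paths = 155155

Total paths from (0, 0) to (6, 20): C(26, 6) = 230230. Paths through (2, 9): (paths (0, 0) → (2, 9)) × (paths (2, 9) → (6, 20)) = C(11, 2) · C(15, 4) = 55 · 1365 = 75075. Avoidance count = 230230 − 75075 = 155155.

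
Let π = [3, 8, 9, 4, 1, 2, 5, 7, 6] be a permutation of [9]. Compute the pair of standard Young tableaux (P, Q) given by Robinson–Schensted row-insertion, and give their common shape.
P = [1, 2, 5, 6] / [3, 4, 7] / [8, 9];  Q = [1, 2, 3, 8] / [4, 6, 7] / [5, 9];  common shape = (4, 3, 2)

Row-insert the values π_1, π_2, … into P one at a time, bumping the leftmost entry strictly greater than the inserted value down to the next row. The recording tableau Q records, in position (i, j), the step at which that cell was added to P.
  Insert 3 (step 1): P = [3];  Q = [1]
  Insert 8 (step 2): P = [3, 8];  Q = [1, 2]
  Insert 9 (step 3): P = [3, 8, 9];  Q = [1, 2, 3]
  Insert 4 (step 4): P = [3, 4, 9] / [8];  Q = [1, 2, 3] / [4]
  Insert 1 (step 5): P = [1, 4, 9] / [3] / [8];  Q = [1, 2, 3] / [4] / [5]
  Insert 2 (step 6): P = [1, 2, 9] / [3, 4] / [8];  Q = [1, 2, 3] / [4, 6] / [5]
  Insert 5 (step 7): P = [1, 2, 5] / [3, 4, 9] / [8];  Q = [1, 2, 3] / [4, 6, 7] / [5]
  Insert 7 (step 8): P = [1, 2, 5, 7] / [3, 4, 9] / [8];  Q = [1, 2, 3, 8] / [4, 6, 7] / [5]
  Insert 6 (step 9): P = [1, 2, 5, 6] / [3, 4, 7] / [8, 9];  Q = [1, 2, 3, 8] / [4, 6, 7] / [5, 9]
Final shape: (4, 3, 2).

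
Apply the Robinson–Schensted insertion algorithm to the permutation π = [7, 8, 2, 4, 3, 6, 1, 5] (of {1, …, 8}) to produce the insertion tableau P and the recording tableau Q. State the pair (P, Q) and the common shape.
P = [1, 3, 5] / [2, 6] / [4, 8] / [7];  Q = [1, 2, 6] / [3, 4] / [5, 8] / [7];  common shape = (3, 2, 2, 1)

Row-insert the values π_1, π_2, … into P one at a time, bumping the leftmost entry strictly greater than the inserted value down to the next row. The recording tableau Q records, in position (i, j), the step at which that cell was added to P.
  Insert 7 (step 1): P = [7];  Q = [1]
  Insert 8 (step 2): P = [7, 8];  Q = [1, 2]
  Insert 2 (step 3): P = [2, 8] / [7];  Q = [1, 2] / [3]
  Insert 4 (step 4): P = [2, 4] / [7, 8];  Q = [1, 2] / [3, 4]
  Insert 3 (step 5): P = [2, 3] / [4, 8] / [7];  Q = [1, 2] / [3, 4] / [5]
  Insert 6 (step 6): P = [2, 3, 6] / [4, 8] / [7];  Q = [1, 2, 6] / [3, 4] / [5]
  Insert 1 (step 7): P = [1, 3, 6] / [2, 8] / [4] / [7];  Q = [1, 2, 6] / [3, 4] / [5] / [7]
  Insert 5 (step 8): P = [1, 3, 5] / [2, 6] / [4, 8] / [7];  Q = [1, 2, 6] / [3, 4] / [5, 8] / [7]
Final shape: (3, 2, 2, 1).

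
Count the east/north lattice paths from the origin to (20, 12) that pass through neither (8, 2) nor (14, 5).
Number of paths = 183226602

Inclusion–exclusion. Total paths: C(32, 20) = 225792840. Through P₁: C(10, 8)·C(22, 12) = 29099070. Through P₂: C(19, 14)·C(13, 6) = 19953648. Since P₁ is strictly southwest of P₂, a monotone path through both must visit P₁ then P₂; paths through both = C(10, 8)·C(9, 6)·C(13, 6) = 6486480. Avoid both = 225792840 − 29099070 − 19953648 + 6486480 = 183226602.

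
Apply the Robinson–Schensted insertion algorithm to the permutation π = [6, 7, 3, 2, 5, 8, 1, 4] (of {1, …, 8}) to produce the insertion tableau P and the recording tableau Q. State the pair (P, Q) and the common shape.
P = [1, 4, 8] / [2, 5] / [3, 7] / [6];  Q = [1, 2, 6] / [3, 5] / [4, 8] / [7];  common shape = (3, 2, 2, 1)

Row-insert the values π_1, π_2, … into P one at a time, bumping the leftmost entry strictly greater than the inserted value down to the next row. The recording tableau Q records, in position (i, j), the step at which that cell was added to P.
  Insert 6 (step 1): P = [6];  Q = [1]
  Insert 7 (step 2): P = [6, 7];  Q = [1, 2]
  Insert 3 (step 3): P = [3, 7] / [6];  Q = [1, 2] / [3]
  Insert 2 (step 4): P = [2, 7] / [3] / [6];  Q = [1, 2] / [3] / [4]
  Insert 5 (step 5): P = [2, 5] / [3, 7] / [6];  Q = [1, 2] / [3, 5] / [4]
  Insert 8 (step 6): P = [2, 5, 8] / [3, 7] / [6];  Q = [1, 2, 6] / [3, 5] / [4]
  Insert 1 (step 7): P = [1, 5, 8] / [2, 7] / [3] / [6];  Q = [1, 2, 6] / [3, 5] / [4] / [7]
  Insert 4 (step 8): P = [1, 4, 8] / [2, 5] / [3, 7] / [6];  Q = [1, 2, 6] / [3, 5] / [4, 8] / [7]
Final shape: (3, 2, 2, 1).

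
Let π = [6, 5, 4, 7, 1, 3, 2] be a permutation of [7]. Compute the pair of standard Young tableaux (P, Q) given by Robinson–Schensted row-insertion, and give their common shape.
P = [1, 2] / [3, 7] / [4] / [5] / [6];  Q = [1, 4] / [2, 6] / [3] / [5] / [7];  common shape = (2, 2, 1, 1, 1)

Row-insert the values π_1, π_2, … into P one at a time, bumping the leftmost entry strictly greater than the inserted value down to the next row. The recording tableau Q records, in position (i, j), the step at which that cell was added to P.
  Insert 6 (step 1): P = [6];  Q = [1]
  Insert 5 (step 2): P = [5] / [6];  Q = [1] / [2]
  Insert 4 (step 3): P = [4] / [5] / [6];  Q = [1] / [2] / [3]
  Insert 7 (step 4): P = [4, 7] / [5] / [6];  Q = [1, 4] / [2] / [3]
  Insert 1 (step 5): P = [1, 7] / [4] / [5] / [6];  Q = [1, 4] / [2] / [3] / [5]
  Insert 3 (step 6): P = [1, 3] / [4, 7] / [5] / [6];  Q = [1, 4] / [2, 6] / [3] / [5]
  Insert 2 (step 7): P = [1, 2] / [3, 7] / [4] / [5] / [6];  Q = [1, 4] / [2, 6] / [3] / [5] / [7]
Final shape: (2, 2, 1, 1, 1).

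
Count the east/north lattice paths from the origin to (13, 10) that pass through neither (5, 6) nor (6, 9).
Number of paths = 890120

Inclusion–exclusion. Total paths: C(23, 13) = 1144066. Through P₁: C(11, 5)·C(12, 8) = 228690. Through P₂: C(15, 6)·C(8, 7) = 40040. Since P₁ is strictly southwest of P₂, a monotone path through both must visit P₁ then P₂; paths through both = C(11, 5)·C(4, 1)·C(8, 7) = 14784. Avoid both = 1144066 − 228690 − 40040 + 14784 = 890120.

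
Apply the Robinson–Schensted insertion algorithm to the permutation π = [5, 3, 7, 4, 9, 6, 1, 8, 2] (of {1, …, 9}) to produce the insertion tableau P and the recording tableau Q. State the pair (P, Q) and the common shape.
P = [1, 2, 6, 8] / [3, 4, 9] / [5, 7];  Q = [1, 3, 5, 8] / [2, 4, 6] / [7, 9];  common shape = (4, 3, 2)

Row-insert the values π_1, π_2, … into P one at a time, bumping the leftmost entry strictly greater than the inserted value down to the next row. The recording tableau Q records, in position (i, j), the step at which that cell was added to P.
  Insert 5 (step 1): P = [5];  Q = [1]
  Insert 3 (step 2): P = [3] / [5];  Q = [1] / [2]
  Insert 7 (step 3): P = [3, 7] / [5];  Q = [1, 3] / [2]
  Insert 4 (step 4): P = [3, 4] / [5, 7];  Q = [1, 3] / [2, 4]
  Insert 9 (step 5): P = [3, 4, 9] / [5, 7];  Q = [1, 3, 5] / [2, 4]
  Insert 6 (step 6): P = [3, 4, 6] / [5, 7, 9];  Q = [1, 3, 5] / [2, 4, 6]
  Insert 1 (step 7): P = [1, 4, 6] / [3, 7, 9] / [5];  Q = [1, 3, 5] / [2, 4, 6] / [7]
  Insert 8 (step 8): P = [1, 4, 6, 8] / [3, 7, 9] / [5];  Q = [1, 3, 5, 8] / [2, 4, 6] / [7]
  Insert 2 (step 9): P = [1, 2, 6, 8] / [3, 4, 9] / [5, 7];  Q = [1, 3, 5, 8] / [2, 4, 6] / [7, 9]
Final shape: (4, 3, 2).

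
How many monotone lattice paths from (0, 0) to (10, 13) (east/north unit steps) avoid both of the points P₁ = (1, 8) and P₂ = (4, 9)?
Number of paths = 983458

Inclusion–exclusion. Total paths: C(23, 10) = 1144066. Through P₁: C(9, 1)·C(14, 9) = 18018. Through P₂: C(13, 4)·C(10, 6) = 150150. Since P₁ is strictly southwest of P₂, a monotone path through both must visit P₁ then P₂; paths through both = C(9, 1)·C(4, 3)·C(10, 6) = 7560. Avoid both = 1144066 − 18018 − 150150 + 7560 = 983458.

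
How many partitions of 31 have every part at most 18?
p(31, parts ≤ 18) = 6570

Use the recurrence p(n, m) = p(n, m−1) + p(n−m, m): either the largest part is < m (count p(n, m−1)) or the largest part is exactly m (remove one copy of m, count p(n−m, m)). With p(0, ·) = 1 this gives p(31, parts ≤ 18) = 6570. (By conjugating Young diagrams, this also counts partitions of 31 into at most 18 parts.)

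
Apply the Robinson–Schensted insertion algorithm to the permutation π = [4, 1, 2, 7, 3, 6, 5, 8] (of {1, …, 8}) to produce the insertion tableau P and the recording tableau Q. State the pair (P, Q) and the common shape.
P = [1, 2, 3, 5, 8] / [4, 6] / [7];  Q = [1, 3, 4, 6, 8] / [2, 5] / [7];  common shape = (5, 2, 1)

Row-insert the values π_1, π_2, … into P one at a time, bumping the leftmost entry strictly greater than the inserted value down to the next row. The recording tableau Q records, in position (i, j), the step at which that cell was added to P.
  Insert 4 (step 1): P = [4];  Q = [1]
  Insert 1 (step 2): P = [1] / [4];  Q = [1] / [2]
  Insert 2 (step 3): P = [1, 2] / [4];  Q = [1, 3] / [2]
  Insert 7 (step 4): P = [1, 2, 7] / [4];  Q = [1, 3, 4] / [2]
  Insert 3 (step 5): P = [1, 2, 3] / [4, 7];  Q = [1, 3, 4] / [2, 5]
  Insert 6 (step 6): P = [1, 2, 3, 6] / [4, 7];  Q = [1, 3, 4, 6] / [2, 5]
  Insert 5 (step 7): P = [1, 2, 3, 5] / [4, 6] / [7];  Q = [1, 3, 4, 6] / [2, 5] / [7]
  Insert 8 (step 8): P = [1, 2, 3, 5, 8] / [4, 6] / [7];  Q = [1, 3, 4, 6, 8] / [2, 5] / [7]
Final shape: (5, 2, 1).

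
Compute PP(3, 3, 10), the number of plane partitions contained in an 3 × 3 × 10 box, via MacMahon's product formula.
PP(3, 3, 10) = 1184183

Evaluate the triple product over i = 1..3, j = 1..3, k = 1..10. The factors are (2/1) · (3/2) · (4/3) · (5/4) · (6/5) · (7/6) · (8/7) · (9/8) · … (90 factors total). The numerators and denominators telescope so the product is an integer; carrying out the multiplication exactly gives PP(3, 3, 10) = 1184183.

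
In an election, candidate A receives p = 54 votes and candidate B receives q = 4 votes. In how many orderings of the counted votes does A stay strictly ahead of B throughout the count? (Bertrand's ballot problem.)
Strict-lead orderings = 365750

Total orderings of the 58 votes with 54 for A: C(58, 54) = 424270. By the Bertrand ballot formula (Cycle Lemma / reflection principle), the number of orderings in which A is strictly ahead of B throughout is (p − q)/(p + q) · C(p + q, p) = (54 − 4)/(54 + 4) · 424270 = 365750.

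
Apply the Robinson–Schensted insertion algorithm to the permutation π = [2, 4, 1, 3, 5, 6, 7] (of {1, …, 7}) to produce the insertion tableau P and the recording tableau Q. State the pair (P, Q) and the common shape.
P = [1, 3, 5, 6, 7] / [2, 4];  Q = [1, 2, 5, 6, 7] / [3, 4];  common shape = (5, 2)

Row-insert the values π_1, π_2, … into P one at a time, bumping the leftmost entry strictly greater than the inserted value down to the next row. The recording tableau Q records, in position (i, j), the step at which that cell was added to P.
  Insert 2 (step 1): P = [2];  Q = [1]
  Insert 4 (step 2): P = [2, 4];  Q = [1, 2]
  Insert 1 (step 3): P = [1, 4] / [2];  Q = [1, 2] / [3]
  Insert 3 (step 4): P = [1, 3] / [2, 4];  Q = [1, 2] / [3, 4]
  Insert 5 (step 5): P = [1, 3, 5] / [2, 4];  Q = [1, 2, 5] / [3, 4]
  Insert 6 (step 6): P = [1, 3, 5, 6] / [2, 4];  Q = [1, 2, 5, 6] / [3, 4]
  Insert 7 (step 7): P = [1, 3, 5, 6, 7] / [2, 4];  Q = [1, 2, 5, 6, 7] / [3, 4]
Final shape: (5, 2).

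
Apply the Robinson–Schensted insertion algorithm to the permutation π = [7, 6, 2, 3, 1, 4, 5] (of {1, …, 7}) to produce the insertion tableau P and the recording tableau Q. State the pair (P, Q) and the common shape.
P = [1, 3, 4, 5] / [2] / [6] / [7];  Q = [1, 4, 6, 7] / [2] / [3] / [5];  common shape = (4, 1, 1, 1)

Row-insert the values π_1, π_2, … into P one at a time, bumping the leftmost entry strictly greater than the inserted value down to the next row. The recording tableau Q records, in position (i, j), the step at which that cell was added to P.
  Insert 7 (step 1): P = [7];  Q = [1]
  Insert 6 (step 2): P = [6] / [7];  Q = [1] / [2]
  Insert 2 (step 3): P = [2] / [6] / [7];  Q = [1] / [2] / [3]
  Insert 3 (step 4): P = [2, 3] / [6] / [7];  Q = [1, 4] / [2] / [3]
  Insert 1 (step 5): P = [1, 3] / [2] / [6] / [7];  Q = [1, 4] / [2] / [3] / [5]
  Insert 4 (step 6): P = [1, 3, 4] / [2] / [6] / [7];  Q = [1, 4, 6] / [2] / [3] / [5]
  Insert 5 (step 7): P = [1, 3, 4, 5] / [2] / [6] / [7];  Q = [1, 4, 6, 7] / [2] / [3] / [5]
Final shape: (4, 1, 1, 1).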